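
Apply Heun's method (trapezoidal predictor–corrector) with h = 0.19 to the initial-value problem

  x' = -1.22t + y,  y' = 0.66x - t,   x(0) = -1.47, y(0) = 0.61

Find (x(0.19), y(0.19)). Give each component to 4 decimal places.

Heun on (x,y): k1 = f(t_n, state_n); k2 = f(t_n + h, state_n + h·k1); state_{n+1} = state_n + (h/2)·(k1 + k2).
0.000000: (-1.470000, 0.610000)
  k1 = (0.610000, -0.970200)
  predictor → (-1.354100, 0.425662)
  k2 = (0.193862, -1.083706)
  → (-1.393633, 0.414879)
(x(0.19), y(0.19)) ≈ (-1.3936, 0.4149)

-1.3936, 0.4149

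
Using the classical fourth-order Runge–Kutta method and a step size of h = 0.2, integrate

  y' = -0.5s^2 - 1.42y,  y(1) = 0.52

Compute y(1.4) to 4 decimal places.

0.0660

RK4: k1 = f(s_n, y_n); k2 = f(s_n + h/2, y_n + (h/2)·k1); k3 = f(s_n + h/2, y_n + (h/2)·k2); k4 = f(s_n + h, y_n + h·k3); y_{n+1} = y_n + (h/6)·(k1 + 2k2 + 2k3 + k4).
s=1.000000, y=0.520000:
  k1 = f(1.000000, 0.520000) = -1.238400
  k2 = f(1.100000, 0.396160) = -1.167547
  k3 = f(1.100000, 0.403245) = -1.177608
  k4 = f(1.200000, 0.284478) = -1.123959
  y ← 0.520000 + (0.2/6)·(k1 + 2k2 + 2k3 + k4) = 0.284911
s=1.200000, y=0.284911:
  k1 = f(1.200000, 0.284911) = -1.124574
  k2 = f(1.300000, 0.172454) = -1.089884
  k3 = f(1.300000, 0.175923) = -1.094810
  k4 = f(1.400000, 0.065949) = -1.073648
  y ← 0.284911 + (0.2/6)·(k1 + 2k2 + 2k3 + k4) = 0.065991
y(1.4) ≈ 0.0660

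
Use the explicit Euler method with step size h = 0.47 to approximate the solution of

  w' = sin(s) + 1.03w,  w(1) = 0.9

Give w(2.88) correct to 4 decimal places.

7.6534

Euler: w_{n+1} = w_n + h·f(s_n, w_n).
s=1.000000, w=0.900000: f=1.768471 → w ← 0.900000 + 0.47·1.768471 = 1.731181
s=1.470000, w=1.731181: f=2.778041 → w ← 1.731181 + 0.47·2.778041 = 3.036861
s=1.940000, w=3.036861: f=4.060582 → w ← 3.036861 + 0.47·4.060582 = 4.945334
s=2.410000, w=4.945334: f=5.761750 → w ← 4.945334 + 0.47·5.761750 = 7.653356
w(2.88) ≈ 7.6534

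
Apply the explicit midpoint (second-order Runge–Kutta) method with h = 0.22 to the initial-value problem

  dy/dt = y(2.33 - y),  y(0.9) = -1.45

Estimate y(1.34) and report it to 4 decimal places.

Midpoint: k1 = f(t_n, y_n); k2 = f(t_n + h/2, y_n + (h/2)·k1); y_{n+1} = y_n + h·k2.
t=0.900000, y=-1.450000:
  k1 = f(0.900000, -1.450000) = -5.481000
  k2 = f(1.010000, -2.052910) = -8.997720
  y ← -1.450000 + 0.22·(-8.997720) = -3.429498
t=1.120000, y=-3.429498:
  k1 = f(1.120000, -3.429498) = -19.752190
  k2 = f(1.230000, -5.602239) = -44.438302
  y ← -3.429498 + 0.22·(-44.438302) = -13.205925
y(1.34) ≈ -13.2059

-13.2059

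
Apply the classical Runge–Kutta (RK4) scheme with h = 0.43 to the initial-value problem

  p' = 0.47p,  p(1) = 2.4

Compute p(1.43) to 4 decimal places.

2.9375

RK4: k1 = f(x_n, p_n); k2 = f(x_n + h/2, p_n + (h/2)·k1); k3 = f(x_n + h/2, p_n + (h/2)·k2); k4 = f(x_n + h, p_n + h·k3); p_{n+1} = p_n + (h/6)·(k1 + 2k2 + 2k3 + k4).
x=1.000000, p=2.400000:
  k1 = f(1.000000, 2.400000) = 1.128000
  k2 = f(1.215000, 2.642520) = 1.241984
  k3 = f(1.215000, 2.667027) = 1.253503
  k4 = f(1.430000, 2.939006) = 1.381333
  p ← 2.400000 + (0.43/6)·(k1 + 2k2 + 2k3 + k4) = 2.937522
p(1.43) ≈ 2.9375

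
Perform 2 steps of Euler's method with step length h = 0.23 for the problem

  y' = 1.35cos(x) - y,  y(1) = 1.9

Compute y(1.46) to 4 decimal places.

1.3595

Euler: y_{n+1} = y_n + h·f(x_n, y_n).
x=1.000000, y=1.900000: f=-1.170592 → y ← 1.900000 + 0.23·(-1.170592) = 1.630764
x=1.230000, y=1.630764: f=-1.179543 → y ← 1.630764 + 0.23·(-1.179543) = 1.359469
y(1.46) ≈ 1.3595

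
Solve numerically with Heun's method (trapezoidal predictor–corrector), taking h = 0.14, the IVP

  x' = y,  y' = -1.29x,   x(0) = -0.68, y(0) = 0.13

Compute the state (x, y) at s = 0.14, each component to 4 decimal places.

Heun on (x,y): k1 = f(s_n, state_n); k2 = f(s_n + h, state_n + h·k1); state_{n+1} = state_n + (h/2)·(k1 + k2).
0.000000: (-0.680000, 0.130000)
  k1 = (0.130000, 0.877200)
  predictor → (-0.661800, 0.252808)
  k2 = (0.252808, 0.853722)
  → (-0.653203, 0.251165)
(x(0.14), y(0.14)) ≈ (-0.6532, 0.2512)

-0.6532, 0.2512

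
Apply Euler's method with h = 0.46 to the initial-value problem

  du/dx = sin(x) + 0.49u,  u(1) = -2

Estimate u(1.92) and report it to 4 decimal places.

Euler: u_{n+1} = u_n + h·f(x_n, u_n).
x=1.000000, u=-2.000000: f=-0.138529 → u ← -2.000000 + 0.46·(-0.138529) = -2.063723
x=1.460000, u=-2.063723: f=-0.017356 → u ← -2.063723 + 0.46·(-0.017356) = -2.071707
u(1.92) ≈ -2.0717

-2.0717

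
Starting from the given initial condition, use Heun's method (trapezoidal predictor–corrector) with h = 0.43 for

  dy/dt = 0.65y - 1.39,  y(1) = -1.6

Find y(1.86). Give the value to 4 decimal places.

-4.3612

Heun: k1 = f(t_n, y_n); k2 = f(t_n + h, y_n + h·k1); y_{n+1} = y_n + (h/2)·(k1 + k2).
t=1.000000, y=-1.600000:
  k1 = f(1.000000, -1.600000) = -2.430000
  k2 = f(1.430000, -2.644900) = -3.109185
  y ← -1.600000 + (0.43/2)·(-2.430000 + (-3.109185)) = -2.790925
t=1.430000, y=-2.790925:
  k1 = f(1.430000, -2.790925) = -3.204101
  k2 = f(1.860000, -4.168688) = -4.099647
  y ← -2.790925 + (0.43/2)·(-3.204101 + (-4.099647)) = -4.361231
y(1.86) ≈ -4.3612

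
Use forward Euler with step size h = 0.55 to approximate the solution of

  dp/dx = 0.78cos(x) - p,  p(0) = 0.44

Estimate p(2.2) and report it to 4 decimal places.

0.1848

Euler: p_{n+1} = p_n + h·f(x_n, p_n).
x=0.000000, p=0.440000: f=0.340000 → p ← 0.440000 + 0.55·0.340000 = 0.627000
x=0.550000, p=0.627000: f=0.037969 → p ← 0.627000 + 0.55·0.037969 = 0.647883
x=1.100000, p=0.647883: f=-0.294078 → p ← 0.647883 + 0.55·(-0.294078) = 0.486140
x=1.650000, p=0.486140: f=-0.547854 → p ← 0.486140 + 0.55·(-0.547854) = 0.184820
p(2.2) ≈ 0.1848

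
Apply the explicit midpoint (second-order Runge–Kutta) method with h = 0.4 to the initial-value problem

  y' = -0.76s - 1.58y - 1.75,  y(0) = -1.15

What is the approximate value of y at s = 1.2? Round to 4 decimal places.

Midpoint: k1 = f(s_n, y_n); k2 = f(s_n + h/2, y_n + (h/2)·k1); y_{n+1} = y_n + h·k2.
s=0.000000, y=-1.150000:
  k1 = f(0.000000, -1.150000) = 0.067000
  k2 = f(0.200000, -1.136600) = -0.106172
  y ← -1.150000 + 0.4·(-0.106172) = -1.192469
s=0.400000, y=-1.192469:
  k1 = f(0.400000, -1.192469) = -0.169899
  k2 = f(0.600000, -1.226449) = -0.268211
  y ← -1.192469 + 0.4·(-0.268211) = -1.299753
s=0.800000, y=-1.299753:
  k1 = f(0.800000, -1.299753) = -0.304390
  k2 = f(1.000000, -1.360631) = -0.360203
  y ← -1.299753 + 0.4·(-0.360203) = -1.443834
y(1.2) ≈ -1.4438

-1.4438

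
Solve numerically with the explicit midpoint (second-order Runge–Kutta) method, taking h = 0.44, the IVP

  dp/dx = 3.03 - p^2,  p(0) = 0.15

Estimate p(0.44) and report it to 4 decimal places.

Midpoint: k1 = f(x_n, p_n); k2 = f(x_n + h/2, p_n + (h/2)·k1); p_{n+1} = p_n + h·k2.
x=0.000000, p=0.150000:
  k1 = f(0.000000, 0.150000) = 3.007500
  k2 = f(0.220000, 0.811650) = 2.371224
  p ← 0.150000 + 0.44·2.371224 = 1.193339
p(0.44) ≈ 1.1933

1.1933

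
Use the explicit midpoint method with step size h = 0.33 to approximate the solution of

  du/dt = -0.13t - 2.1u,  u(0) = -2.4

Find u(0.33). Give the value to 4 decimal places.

Midpoint: k1 = f(t_n, u_n); k2 = f(t_n + h/2, u_n + (h/2)·k1); u_{n+1} = u_n + h·k2.
t=0.000000, u=-2.400000:
  k1 = f(0.000000, -2.400000) = 5.040000
  k2 = f(0.165000, -1.568400) = 3.272190
  u ← -2.400000 + 0.33·3.272190 = -1.320177
u(0.33) ≈ -1.3202

-1.3202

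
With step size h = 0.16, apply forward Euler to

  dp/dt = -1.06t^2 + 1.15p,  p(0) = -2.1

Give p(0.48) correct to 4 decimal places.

-3.5081

Euler: p_{n+1} = p_n + h·f(t_n, p_n).
t=0.000000, p=-2.100000: f=-2.415000 → p ← -2.100000 + 0.16·(-2.415000) = -2.486400
t=0.160000, p=-2.486400: f=-2.886496 → p ← -2.486400 + 0.16·(-2.886496) = -2.948239
t=0.320000, p=-2.948239: f=-3.499019 → p ← -2.948239 + 0.16·(-3.499019) = -3.508082
p(0.48) ≈ -3.5081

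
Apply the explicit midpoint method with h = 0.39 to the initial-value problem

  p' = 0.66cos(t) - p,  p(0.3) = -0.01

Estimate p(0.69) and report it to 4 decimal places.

Midpoint: k1 = f(t_n, p_n); k2 = f(t_n + h/2, p_n + (h/2)·k1); p_{n+1} = p_n + h·k2.
t=0.300000, p=-0.010000:
  k1 = f(0.300000, -0.010000) = 0.640522
  k2 = f(0.495000, 0.114902) = 0.465878
  p ← -0.010000 + 0.39·0.465878 = 0.171692
p(0.69) ≈ 0.1717

0.1717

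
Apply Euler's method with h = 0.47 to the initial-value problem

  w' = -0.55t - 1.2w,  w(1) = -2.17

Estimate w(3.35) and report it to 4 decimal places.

Euler: w_{n+1} = w_n + h·f(t_n, w_n).
t=1.000000, w=-2.170000: f=2.054000 → w ← -2.170000 + 0.47·2.054000 = -1.204620
t=1.470000, w=-1.204620: f=0.637044 → w ← -1.204620 + 0.47·0.637044 = -0.905209
t=1.940000, w=-0.905209: f=0.019251 → w ← -0.905209 + 0.47·0.019251 = -0.896161
t=2.410000, w=-0.896161: f=-0.250106 → w ← -0.896161 + 0.47·(-0.250106) = -1.013711
t=2.880000, w=-1.013711: f=-0.367546 → w ← -1.013711 + 0.47·(-0.367546) = -1.186458
w(3.35) ≈ -1.1865

-1.1865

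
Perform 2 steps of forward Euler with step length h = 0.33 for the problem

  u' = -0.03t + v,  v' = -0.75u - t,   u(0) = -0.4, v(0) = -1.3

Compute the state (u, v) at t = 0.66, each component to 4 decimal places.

-1.2286, -1.1047

Euler on (u,v): u_{n+1} = u_n + h·u', v_{n+1} = v_n + h·v'.
0.000000: (-0.400000, -1.300000); f=(-1.300000, 0.300000) → (-0.829000, -1.201000)
0.330000: (-0.829000, -1.201000); f=(-1.210900, 0.291750) → (-1.228597, -1.104723)
(u(0.66), v(0.66)) ≈ (-1.2286, -1.1047)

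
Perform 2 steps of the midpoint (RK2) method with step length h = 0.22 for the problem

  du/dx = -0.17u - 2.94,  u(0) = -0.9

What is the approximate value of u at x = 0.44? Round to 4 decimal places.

-2.0813

Midpoint: k1 = f(x_n, u_n); k2 = f(x_n + h/2, u_n + (h/2)·k1); u_{n+1} = u_n + h·k2.
x=0.000000, u=-0.900000:
  k1 = f(0.000000, -0.900000) = -2.787000
  k2 = f(0.110000, -1.206570) = -2.734883
  u ← -0.900000 + 0.22·(-2.734883) = -1.501674
x=0.220000, u=-1.501674:
  k1 = f(0.220000, -1.501674) = -2.684715
  k2 = f(0.330000, -1.796993) = -2.634511
  u ← -1.501674 + 0.22·(-2.634511) = -2.081267
u(0.44) ≈ -2.0813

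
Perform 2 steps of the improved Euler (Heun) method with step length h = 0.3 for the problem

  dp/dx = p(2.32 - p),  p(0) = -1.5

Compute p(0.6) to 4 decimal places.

Heun: k1 = f(x_n, p_n); k2 = f(x_n + h, p_n + h·k1); p_{n+1} = p_n + (h/2)·(k1 + k2).
x=0.000000, p=-1.500000:
  k1 = f(0.000000, -1.500000) = -5.730000
  k2 = f(0.300000, -3.219000) = -17.830041
  p ← -1.500000 + (0.3/2)·(-5.730000 + (-17.830041)) = -5.034006
x=0.300000, p=-5.034006:
  k1 = f(0.300000, -5.034006) = -37.020112
  k2 = f(0.600000, -16.140040) = -297.945777
  p ← -5.034006 + (0.3/2)·(-37.020112 + (-297.945777)) = -55.278890
p(0.6) ≈ -55.2789

-55.2789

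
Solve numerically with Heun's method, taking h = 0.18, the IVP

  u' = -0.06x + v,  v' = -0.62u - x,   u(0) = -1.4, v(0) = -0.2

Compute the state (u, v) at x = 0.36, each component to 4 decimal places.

-1.4249, 0.0529

Heun on (u,v): k1 = f(x_n, state_n); k2 = f(x_n + h, state_n + h·k1); state_{n+1} = state_n + (h/2)·(k1 + k2).
0.000000: (-1.400000, -0.200000)
  k1 = (-0.200000, 0.868000)
  predictor → (-1.436000, -0.043760)
  k2 = (-0.054560, 0.710320)
  → (-1.422910, -0.057951)
0.180000: (-1.422910, -0.057951)
  k1 = (-0.068751, 0.702204)
  predictor → (-1.435286, 0.068446)
  k2 = (0.046846, 0.529877)
  → (-1.424882, 0.052936)
(u(0.36), v(0.36)) ≈ (-1.4249, 0.0529)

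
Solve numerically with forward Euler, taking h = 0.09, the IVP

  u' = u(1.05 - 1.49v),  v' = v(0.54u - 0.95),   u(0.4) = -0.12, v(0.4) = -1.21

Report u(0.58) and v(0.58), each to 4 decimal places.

Euler on (u,v): u_{n+1} = u_n + h·u', v_{n+1} = v_n + h·v'.
0.400000: (-0.120000, -1.210000); f=(-0.342348, 1.227908) → (-0.150811, -1.099488)
0.490000: (-0.150811, -1.099488); f=(-0.405417, 1.134054) → (-0.187299, -0.997423)
(u(0.58), v(0.58)) ≈ (-0.1873, -0.9974)

-0.1873, -0.9974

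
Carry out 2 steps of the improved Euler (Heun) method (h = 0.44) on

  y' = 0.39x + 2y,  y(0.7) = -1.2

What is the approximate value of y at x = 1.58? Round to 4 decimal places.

-5.3710

Heun: k1 = f(x_n, y_n); k2 = f(x_n + h, y_n + h·k1); y_{n+1} = y_n + (h/2)·(k1 + k2).
x=0.700000, y=-1.200000:
  k1 = f(0.700000, -1.200000) = -2.127000
  k2 = f(1.140000, -2.135880) = -3.827160
  y ← -1.200000 + (0.44/2)·(-2.127000 + (-3.827160)) = -2.509915
x=1.140000, y=-2.509915:
  k1 = f(1.140000, -2.509915) = -4.575230
  k2 = f(1.580000, -4.523017) = -8.429833
  y ← -2.509915 + (0.44/2)·(-4.575230 + (-8.429833)) = -5.371029
y(1.58) ≈ -5.3710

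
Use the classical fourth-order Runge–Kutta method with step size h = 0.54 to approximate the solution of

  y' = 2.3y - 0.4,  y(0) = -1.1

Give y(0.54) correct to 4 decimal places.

-4.1978

RK4: k1 = f(x_n, y_n); k2 = f(x_n + h/2, y_n + (h/2)·k1); k3 = f(x_n + h/2, y_n + (h/2)·k2); k4 = f(x_n + h, y_n + h·k3); y_{n+1} = y_n + (h/6)·(k1 + 2k2 + 2k3 + k4).
x=0.000000, y=-1.100000:
  k1 = f(0.000000, -1.100000) = -2.930000
  k2 = f(0.270000, -1.891100) = -4.749530
  k3 = f(0.270000, -2.382373) = -5.879458
  k4 = f(0.540000, -4.274907) = -10.232287
  y ← -1.100000 + (0.54/6)·(k1 + 2k2 + 2k3 + k4) = -4.197824
y(0.54) ≈ -4.1978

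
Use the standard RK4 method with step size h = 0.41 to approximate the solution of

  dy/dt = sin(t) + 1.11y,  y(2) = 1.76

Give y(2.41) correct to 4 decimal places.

3.1940

RK4: k1 = f(t_n, y_n); k2 = f(t_n + h/2, y_n + (h/2)·k1); k3 = f(t_n + h/2, y_n + (h/2)·k2); k4 = f(t_n + h, y_n + h·k3); y_{n+1} = y_n + (h/6)·(k1 + 2k2 + 2k3 + k4).
t=2.000000, y=1.760000:
  k1 = f(2.000000, 1.760000) = 2.862897
  k2 = f(2.205000, 2.346894) = 3.410596
  k3 = f(2.205000, 2.459172) = 3.535225
  k4 = f(2.410000, 3.209442) = 4.230536
  y ← 1.760000 + (0.41/6)·(k1 + 2k2 + 2k3 + k4) = 3.193980
y(2.41) ≈ 3.1940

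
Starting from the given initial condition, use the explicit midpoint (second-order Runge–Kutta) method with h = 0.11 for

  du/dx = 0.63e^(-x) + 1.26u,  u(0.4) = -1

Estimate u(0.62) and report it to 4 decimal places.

Midpoint: k1 = f(x_n, u_n); k2 = f(x_n + h/2, u_n + (h/2)·k1); u_{n+1} = u_n + h·k2.
x=0.400000, u=-1.000000:
  k1 = f(0.400000, -1.000000) = -0.837698
  k2 = f(0.455000, -1.046073) = -0.918350
  u ← -1.000000 + 0.11·(-0.918350) = -1.101019
x=0.510000, u=-1.101019:
  k1 = f(0.510000, -1.101019) = -1.008971
  k2 = f(0.565000, -1.156512) = -1.099138
  u ← -1.101019 + 0.11·(-1.099138) = -1.221924
u(0.62) ≈ -1.2219

-1.2219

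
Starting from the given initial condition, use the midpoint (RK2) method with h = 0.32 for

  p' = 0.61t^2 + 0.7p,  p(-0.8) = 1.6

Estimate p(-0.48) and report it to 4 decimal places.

Midpoint: k1 = f(t_n, p_n); k2 = f(t_n + h/2, p_n + (h/2)·k1); p_{n+1} = p_n + h·k2.
t=-0.800000, p=1.600000:
  k1 = f(-0.800000, 1.600000) = 1.510400
  k2 = f(-0.640000, 1.841664) = 1.539021
  p ← 1.600000 + 0.32·1.539021 = 2.092487
p(-0.48) ≈ 2.0925

2.0925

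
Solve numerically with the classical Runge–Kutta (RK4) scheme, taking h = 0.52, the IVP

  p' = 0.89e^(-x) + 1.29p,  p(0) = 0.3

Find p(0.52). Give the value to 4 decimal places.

1.1153

RK4: k1 = f(x_n, p_n); k2 = f(x_n + h/2, p_n + (h/2)·k1); k3 = f(x_n + h/2, p_n + (h/2)·k2); k4 = f(x_n + h, p_n + h·k3); p_{n+1} = p_n + (h/6)·(k1 + 2k2 + 2k3 + k4).
x=0.000000, p=0.300000:
  k1 = f(0.000000, 0.300000) = 1.277000
  k2 = f(0.260000, 0.632020) = 1.501542
  k3 = f(0.260000, 0.690401) = 1.576853
  k4 = f(0.520000, 1.119964) = 1.973876
  p ← 0.300000 + (0.52/6)·(k1 + 2k2 + 2k3 + k4) = 1.115331
p(0.52) ≈ 1.1153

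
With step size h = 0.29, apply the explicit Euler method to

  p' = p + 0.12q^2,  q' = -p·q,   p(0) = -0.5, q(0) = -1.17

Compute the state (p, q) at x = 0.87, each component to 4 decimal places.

-0.8275, -1.8945

Euler on (p,q): p_{n+1} = p_n + h·p', q_{n+1} = q_n + h·q'.
0.000000: (-0.500000, -1.170000); f=(-0.335732, -0.585000) → (-0.597362, -1.339650)
0.290000: (-0.597362, -1.339650); f=(-0.382003, -0.800256) → (-0.708143, -1.571724)
0.580000: (-0.708143, -1.571724); f=(-0.411705, -1.113006) → (-0.827538, -1.894496)
(p(0.87), q(0.87)) ≈ (-0.8275, -1.8945)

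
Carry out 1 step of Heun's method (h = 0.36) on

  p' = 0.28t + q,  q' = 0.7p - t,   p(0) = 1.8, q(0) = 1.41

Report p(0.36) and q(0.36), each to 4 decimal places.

Heun on (p,q): k1 = f(t_n, state_n); k2 = f(t_n + h, state_n + h·k1); state_{n+1} = state_n + (h/2)·(k1 + k2).
0.000000: (1.800000, 1.410000)
  k1 = (1.410000, 1.260000)
  predictor → (2.307600, 1.863600)
  k2 = (1.964400, 1.255320)
  → (2.407392, 1.862758)
(p(0.36), q(0.36)) ≈ (2.4074, 1.8628)

2.4074, 1.8628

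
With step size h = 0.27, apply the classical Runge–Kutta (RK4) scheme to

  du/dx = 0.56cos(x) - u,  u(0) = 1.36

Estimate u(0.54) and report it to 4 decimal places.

RK4: k1 = f(x_n, u_n); k2 = f(x_n + h/2, u_n + (h/2)·k1); k3 = f(x_n + h/2, u_n + (h/2)·k2); k4 = f(x_n + h, u_n + h·k3); u_{n+1} = u_n + (h/6)·(k1 + 2k2 + 2k3 + k4).
x=0.000000, u=1.360000:
  k1 = f(0.000000, 1.360000) = -0.800000
  k2 = f(0.135000, 1.252000) = -0.697095
  k3 = f(0.135000, 1.265892) = -0.710987
  k4 = f(0.270000, 1.168033) = -0.628322
  u ← 1.360000 + (0.27/6)·(k1 + 2k2 + 2k3 + k4) = 1.168998
x=0.270000, u=1.168998:
  k1 = f(0.270000, 1.168998) = -0.629286
  k2 = f(0.405000, 1.084044) = -0.569347
  k3 = f(0.405000, 1.092136) = -0.577439
  k4 = f(0.540000, 1.013090) = -0.532773
  u ← 1.168998 + (0.27/6)·(k1 + 2k2 + 2k3 + k4) = 1.013495
u(0.54) ≈ 1.0135

1.0135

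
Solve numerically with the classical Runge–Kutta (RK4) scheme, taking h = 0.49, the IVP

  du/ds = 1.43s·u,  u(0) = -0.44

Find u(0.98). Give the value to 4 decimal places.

RK4: k1 = f(s_n, u_n); k2 = f(s_n + h/2, u_n + (h/2)·k1); k3 = f(s_n + h/2, u_n + (h/2)·k2); k4 = f(s_n + h, u_n + h·k3); u_{n+1} = u_n + (h/6)·(k1 + 2k2 + 2k3 + k4).
s=0.000000, u=-0.440000:
  k1 = f(0.000000, -0.440000) = 0.000000
  k2 = f(0.245000, -0.440000) = -0.154154
  k3 = f(0.245000, -0.477768) = -0.167386
  k4 = f(0.490000, -0.522019) = -0.365779
  u ← -0.440000 + (0.49/6)·(k1 + 2k2 + 2k3 + k4) = -0.522390
s=0.490000, u=-0.522390:
  k1 = f(0.490000, -0.522390) = -0.366039
  k2 = f(0.735000, -0.612070) = -0.643316
  k3 = f(0.735000, -0.680002) = -0.714717
  k4 = f(0.980000, -0.872601) = -1.222863
  u ← -0.522390 + (0.49/6)·(k1 + 2k2 + 2k3 + k4) = -0.873962
u(0.98) ≈ -0.8740

-0.8740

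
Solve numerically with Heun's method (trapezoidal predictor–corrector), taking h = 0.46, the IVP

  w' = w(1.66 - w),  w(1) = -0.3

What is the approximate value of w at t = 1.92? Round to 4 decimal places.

-2.2475

Heun: k1 = f(t_n, w_n); k2 = f(t_n + h, w_n + h·k1); w_{n+1} = w_n + (h/2)·(k1 + k2).
t=1.000000, w=-0.300000:
  k1 = f(1.000000, -0.300000) = -0.588000
  k2 = f(1.460000, -0.570480) = -1.272444
  w ← -0.300000 + (0.46/2)·(-0.588000 + (-1.272444)) = -0.727902
t=1.460000, w=-0.727902:
  k1 = f(1.460000, -0.727902) = -1.738159
  k2 = f(1.920000, -1.527455) = -4.868696
  w ← -0.727902 + (0.46/2)·(-1.738159 + (-4.868696)) = -2.247479
w(1.92) ≈ -2.2475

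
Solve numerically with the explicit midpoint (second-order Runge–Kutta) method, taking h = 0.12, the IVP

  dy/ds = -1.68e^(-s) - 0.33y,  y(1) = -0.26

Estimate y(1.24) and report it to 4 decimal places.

-0.3666

Midpoint: k1 = f(s_n, y_n); k2 = f(s_n + h/2, y_n + (h/2)·k1); y_{n+1} = y_n + h·k2.
s=1.000000, y=-0.260000:
  k1 = f(1.000000, -0.260000) = -0.532237
  k2 = f(1.060000, -0.291934) = -0.485707
  y ← -0.260000 + 0.12·(-0.485707) = -0.318285
s=1.120000, y=-0.318285:
  k1 = f(1.120000, -0.318285) = -0.443116
  k2 = f(1.180000, -0.344872) = -0.402421
  y ← -0.318285 + 0.12·(-0.402421) = -0.366575
y(1.24) ≈ -0.3666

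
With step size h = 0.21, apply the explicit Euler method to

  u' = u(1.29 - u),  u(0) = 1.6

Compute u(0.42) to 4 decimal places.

1.4312

Euler: u_{n+1} = u_n + h·f(x_n, u_n).
x=0.000000, u=1.600000: f=-0.496000 → u ← 1.600000 + 0.21·(-0.496000) = 1.495840
x=0.210000, u=1.495840: f=-0.307904 → u ← 1.495840 + 0.21·(-0.307904) = 1.431180
u(0.42) ≈ 1.4312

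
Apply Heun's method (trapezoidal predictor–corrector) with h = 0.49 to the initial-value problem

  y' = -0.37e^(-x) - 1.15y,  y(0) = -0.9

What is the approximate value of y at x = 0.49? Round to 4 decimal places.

Heun: k1 = f(x_n, y_n); k2 = f(x_n + h, y_n + h·k1); y_{n+1} = y_n + (h/2)·(k1 + k2).
x=0.000000, y=-0.900000:
  k1 = f(0.000000, -0.900000) = 0.665000
  k2 = f(0.490000, -0.574150) = 0.433601
  y ← -0.900000 + (0.49/2)·(0.665000 + 0.433601) = -0.630843
y(0.49) ≈ -0.6308

-0.6308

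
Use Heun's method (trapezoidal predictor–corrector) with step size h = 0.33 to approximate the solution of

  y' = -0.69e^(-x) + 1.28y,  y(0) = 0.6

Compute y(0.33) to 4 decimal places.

Heun: k1 = f(x_n, y_n); k2 = f(x_n + h, y_n + h·k1); y_{n+1} = y_n + (h/2)·(k1 + k2).
x=0.000000, y=0.600000:
  k1 = f(0.000000, 0.600000) = 0.078000
  k2 = f(0.330000, 0.625740) = 0.304890
  y ← 0.600000 + (0.33/2)·(0.078000 + 0.304890) = 0.663177
y(0.33) ≈ 0.6632

0.6632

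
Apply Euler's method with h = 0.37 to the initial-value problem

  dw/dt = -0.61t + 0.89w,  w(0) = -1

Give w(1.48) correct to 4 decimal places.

Euler: w_{n+1} = w_n + h·f(t_n, w_n).
t=0.000000, w=-1.000000: f=-0.890000 → w ← -1.000000 + 0.37·(-0.890000) = -1.329300
t=0.370000, w=-1.329300: f=-1.408777 → w ← -1.329300 + 0.37·(-1.408777) = -1.850547
t=0.740000, w=-1.850547: f=-2.098387 → w ← -1.850547 + 0.37·(-2.098387) = -2.626951
t=1.110000, w=-2.626951: f=-3.015086 → w ← -2.626951 + 0.37·(-3.015086) = -3.742533
w(1.48) ≈ -3.7425

-3.7425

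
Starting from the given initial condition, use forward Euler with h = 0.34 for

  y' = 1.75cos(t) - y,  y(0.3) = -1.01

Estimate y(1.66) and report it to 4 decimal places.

Euler: y_{n+1} = y_n + h·f(t_n, y_n).
t=0.300000, y=-1.010000: f=2.681839 → y ← -1.010000 + 0.34·2.681839 = -0.098175
t=0.640000, y=-0.098175: f=1.501842 → y ← -0.098175 + 0.34·1.501842 = 0.412452
t=0.980000, y=0.412452: f=0.562338 → y ← 0.412452 + 0.34·0.562338 = 0.603646
t=1.320000, y=0.603646: f=-0.169339 → y ← 0.603646 + 0.34·(-0.169339) = 0.546071
y(1.66) ≈ 0.5461

0.5461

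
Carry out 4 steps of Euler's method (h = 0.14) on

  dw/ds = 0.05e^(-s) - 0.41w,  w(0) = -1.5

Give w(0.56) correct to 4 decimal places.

-1.1633

Euler: w_{n+1} = w_n + h·f(s_n, w_n).
s=0.000000, w=-1.500000: f=0.665000 → w ← -1.500000 + 0.14·0.665000 = -1.406900
s=0.140000, w=-1.406900: f=0.620297 → w ← -1.406900 + 0.14·0.620297 = -1.320058
s=0.280000, w=-1.320058: f=0.579013 → w ← -1.320058 + 0.14·0.579013 = -1.238997
s=0.420000, w=-1.238997: f=0.540841 → w ← -1.238997 + 0.14·0.540841 = -1.163279
w(0.56) ≈ -1.1633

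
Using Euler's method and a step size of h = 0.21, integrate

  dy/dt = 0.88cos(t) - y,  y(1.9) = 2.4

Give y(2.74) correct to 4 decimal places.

Euler: y_{n+1} = y_n + h·f(t_n, y_n).
t=1.900000, y=2.400000: f=-2.684495 → y ← 2.400000 + 0.21·(-2.684495) = 1.836256
t=2.110000, y=1.836256: f=-2.288095 → y ← 1.836256 + 0.21·(-2.288095) = 1.355756
t=2.320000, y=1.355756: f=-1.955085 → y ← 1.355756 + 0.21·(-1.955085) = 0.945188
t=2.530000, y=0.945188: f=-1.665675 → y ← 0.945188 + 0.21·(-1.665675) = 0.595397
y(2.74) ≈ 0.5954

0.5954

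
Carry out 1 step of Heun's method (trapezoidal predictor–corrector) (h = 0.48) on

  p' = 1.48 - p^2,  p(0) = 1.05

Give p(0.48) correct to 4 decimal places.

Heun: k1 = f(t_n, p_n); k2 = f(t_n + h, p_n + h·k1); p_{n+1} = p_n + (h/2)·(k1 + k2).
t=0.000000, p=1.050000:
  k1 = f(0.000000, 1.050000) = 0.377500
  k2 = f(0.480000, 1.231200) = -0.035853
  p ← 1.050000 + (0.48/2)·(0.377500 + (-0.035853)) = 1.131995
p(0.48) ≈ 1.1320

1.1320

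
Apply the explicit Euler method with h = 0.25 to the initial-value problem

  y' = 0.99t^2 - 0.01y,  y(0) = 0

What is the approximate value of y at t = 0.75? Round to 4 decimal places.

Euler: y_{n+1} = y_n + h·f(t_n, y_n).
t=0.000000, y=0.000000: f=0.000000 → y ← 0.000000 + 0.25·0.000000 = 0.000000
t=0.250000, y=0.000000: f=0.061875 → y ← 0.000000 + 0.25·0.061875 = 0.015469
t=0.500000, y=0.015469: f=0.247345 → y ← 0.015469 + 0.25·0.247345 = 0.077305
y(0.75) ≈ 0.0773

0.0773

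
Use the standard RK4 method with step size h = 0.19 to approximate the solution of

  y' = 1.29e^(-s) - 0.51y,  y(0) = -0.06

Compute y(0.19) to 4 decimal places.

0.1580

RK4: k1 = f(s_n, y_n); k2 = f(s_n + h/2, y_n + (h/2)·k1); k3 = f(s_n + h/2, y_n + (h/2)·k2); k4 = f(s_n + h, y_n + h·k3); y_{n+1} = y_n + (h/6)·(k1 + 2k2 + 2k3 + k4).
s=0.000000, y=-0.060000:
  k1 = f(0.000000, -0.060000) = 1.320600
  k2 = f(0.095000, 0.065457) = 1.139708
  k3 = f(0.095000, 0.048272) = 1.148472
  k4 = f(0.190000, 0.158210) = 0.986090
  y ← -0.060000 + (0.19/6)·(k1 + 2k2 + 2k3 + k4) = 0.157963
y(0.19) ≈ 0.1580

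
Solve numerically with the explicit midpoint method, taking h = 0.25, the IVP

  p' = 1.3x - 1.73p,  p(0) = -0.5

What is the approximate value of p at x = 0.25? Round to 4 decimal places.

Midpoint: k1 = f(x_n, p_n); k2 = f(x_n + h/2, p_n + (h/2)·k1); p_{n+1} = p_n + h·k2.
x=0.000000, p=-0.500000:
  k1 = f(0.000000, -0.500000) = 0.865000
  k2 = f(0.125000, -0.391875) = 0.840444
  p ← -0.500000 + 0.25·0.840444 = -0.289889
p(0.25) ≈ -0.2899

-0.2899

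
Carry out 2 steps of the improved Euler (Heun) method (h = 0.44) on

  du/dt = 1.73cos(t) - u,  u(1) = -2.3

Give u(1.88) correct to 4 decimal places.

Heun: k1 = f(t_n, u_n); k2 = f(t_n + h, u_n + h·k1); u_{n+1} = u_n + (h/2)·(k1 + k2).
t=1.000000, u=-2.300000:
  k1 = f(1.000000, -2.300000) = 3.234723
  k2 = f(1.440000, -0.876722) = 1.102355
  u ← -2.300000 + (0.44/2)·(3.234723 + 1.102355) = -1.345843
t=1.440000, u=-1.345843:
  k1 = f(1.440000, -1.345843) = 1.571476
  k2 = f(1.880000, -0.654393) = 0.127954
  u ← -1.345843 + (0.44/2)·(1.571476 + 0.127954) = -0.971968
u(1.88) ≈ -0.9720

-0.9720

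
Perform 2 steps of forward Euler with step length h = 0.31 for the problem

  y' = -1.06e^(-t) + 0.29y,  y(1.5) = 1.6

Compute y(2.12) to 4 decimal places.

1.7669

Euler: y_{n+1} = y_n + h·f(t_n, y_n).
t=1.500000, y=1.600000: f=0.227482 → y ← 1.600000 + 0.31·0.227482 = 1.670519
t=1.810000, y=1.670519: f=0.310977 → y ← 1.670519 + 0.31·0.310977 = 1.766922
y(2.12) ≈ 1.7669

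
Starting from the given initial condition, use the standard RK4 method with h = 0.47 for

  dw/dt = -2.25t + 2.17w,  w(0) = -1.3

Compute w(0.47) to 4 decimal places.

RK4: k1 = f(t_n, w_n); k2 = f(t_n + h/2, w_n + (h/2)·k1); k3 = f(t_n + h/2, w_n + (h/2)·k2); k4 = f(t_n + h, w_n + h·k3); w_{n+1} = w_n + (h/6)·(k1 + 2k2 + 2k3 + k4).
t=0.000000, w=-1.300000:
  k1 = f(0.000000, -1.300000) = -2.821000
  k2 = f(0.235000, -1.962935) = -4.788319
  k3 = f(0.235000, -2.425255) = -5.791553
  k4 = f(0.470000, -4.022030) = -9.785305
  w ← -1.300000 + (0.47/6)·(k1 + 2k2 + 2k3 + k4) = -3.945007
w(0.47) ≈ -3.9450

-3.9450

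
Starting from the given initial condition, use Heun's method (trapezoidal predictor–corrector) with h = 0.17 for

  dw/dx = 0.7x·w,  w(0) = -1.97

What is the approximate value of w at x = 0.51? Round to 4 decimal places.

Heun: k1 = f(x_n, w_n); k2 = f(x_n + h, w_n + h·k1); w_{n+1} = w_n + (h/2)·(k1 + k2).
x=0.000000, w=-1.970000:
  k1 = f(0.000000, -1.970000) = 0.000000
  k2 = f(0.170000, -1.970000) = -0.234430
  w ← -1.970000 + (0.17/2)·(0.000000 + (-0.234430)) = -1.989927
x=0.170000, w=-1.989927:
  k1 = f(0.170000, -1.989927) = -0.236801
  k2 = f(0.340000, -2.030183) = -0.483183
  w ← -1.989927 + (0.17/2)·(-0.236801 + (-0.483183)) = -2.051125
x=0.340000, w=-2.051125:
  k1 = f(0.340000, -2.051125) = -0.488168
  k2 = f(0.510000, -2.134114) = -0.761879
  w ← -2.051125 + (0.17/2)·(-0.488168 + (-0.761879)) = -2.157379
w(0.51) ≈ -2.1574

-2.1574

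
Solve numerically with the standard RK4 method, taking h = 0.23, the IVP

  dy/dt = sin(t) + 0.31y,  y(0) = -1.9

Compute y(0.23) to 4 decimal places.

RK4: k1 = f(t_n, y_n); k2 = f(t_n + h/2, y_n + (h/2)·k1); k3 = f(t_n + h/2, y_n + (h/2)·k2); k4 = f(t_n + h, y_n + h·k3); y_{n+1} = y_n + (h/6)·(k1 + 2k2 + 2k3 + k4).
t=0.000000, y=-1.900000:
  k1 = f(0.000000, -1.900000) = -0.589000
  k2 = f(0.115000, -1.967735) = -0.495251
  k3 = f(0.115000, -1.956954) = -0.491909
  k4 = f(0.230000, -2.013139) = -0.396096
  y ← -1.900000 + (0.23/6)·(k1 + 2k2 + 2k3 + k4) = -2.013444
y(0.23) ≈ -2.0134

-2.0134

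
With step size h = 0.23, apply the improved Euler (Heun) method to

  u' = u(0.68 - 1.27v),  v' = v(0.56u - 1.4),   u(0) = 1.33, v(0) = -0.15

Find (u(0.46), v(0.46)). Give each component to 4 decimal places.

Heun on (u,v): k1 = f(s_n, state_n); k2 = f(s_n + h, state_n + h·k1); state_{n+1} = state_n + (h/2)·(k1 + k2).
0.000000: (1.330000, -0.150000)
  k1 = (1.157765, 0.098280)
  predictor → (1.596286, -0.127396)
  k2 = (1.343741, 0.064472)
  → (1.617673, -0.131283)
0.230000: (1.617673, -0.131283)
  k1 = (1.369732, 0.064868)
  predictor → (1.932712, -0.116364)
  k2 = (1.599864, 0.036967)
  → (1.959177, -0.119573)
(u(0.46), v(0.46)) ≈ (1.9592, -0.1196)

1.9592, -0.1196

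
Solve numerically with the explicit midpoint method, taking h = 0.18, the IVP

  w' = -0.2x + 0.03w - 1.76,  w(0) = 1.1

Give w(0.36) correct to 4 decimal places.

Midpoint: k1 = f(x_n, w_n); k2 = f(x_n + h/2, w_n + (h/2)·k1); w_{n+1} = w_n + h·k2.
x=0.000000, w=1.100000:
  k1 = f(0.000000, 1.100000) = -1.727000
  k2 = f(0.090000, 0.944570) = -1.749663
  w ← 1.100000 + 0.18·(-1.749663) = 0.785061
x=0.180000, w=0.785061:
  k1 = f(0.180000, 0.785061) = -1.772448
  k2 = f(0.270000, 0.625540) = -1.795234
  w ← 0.785061 + 0.18·(-1.795234) = 0.461919
w(0.36) ≈ 0.4619

0.4619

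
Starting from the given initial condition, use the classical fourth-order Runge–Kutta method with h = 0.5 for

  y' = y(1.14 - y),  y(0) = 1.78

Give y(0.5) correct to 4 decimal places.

1.4321

RK4: k1 = f(x_n, y_n); k2 = f(x_n + h/2, y_n + (h/2)·k1); k3 = f(x_n + h/2, y_n + (h/2)·k2); k4 = f(x_n + h, y_n + h·k3); y_{n+1} = y_n + (h/6)·(k1 + 2k2 + 2k3 + k4).
x=0.000000, y=1.780000:
  k1 = f(0.000000, 1.780000) = -1.139200
  k2 = f(0.250000, 1.495200) = -0.531095
  k3 = f(0.250000, 1.647226) = -0.835516
  k4 = f(0.500000, 1.362242) = -0.302747
  y ← 1.780000 + (0.5/6)·(k1 + 2k2 + 2k3 + k4) = 1.432069
y(0.5) ≈ 1.4321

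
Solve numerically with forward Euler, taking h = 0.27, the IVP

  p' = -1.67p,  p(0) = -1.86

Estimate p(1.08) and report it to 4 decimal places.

-0.1691

Euler: p_{n+1} = p_n + h·f(s_n, p_n).
s=0.000000, p=-1.860000: f=3.106200 → p ← -1.860000 + 0.27·3.106200 = -1.021326
s=0.270000, p=-1.021326: f=1.705614 → p ← -1.021326 + 0.27·1.705614 = -0.560810
s=0.540000, p=-0.560810: f=0.936553 → p ← -0.560810 + 0.27·0.936553 = -0.307941
s=0.810000, p=-0.307941: f=0.514261 → p ← -0.307941 + 0.27·0.514261 = -0.169090
p(1.08) ≈ -0.1691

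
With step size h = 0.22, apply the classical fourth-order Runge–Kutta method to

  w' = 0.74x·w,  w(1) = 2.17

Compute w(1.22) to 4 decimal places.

RK4: k1 = f(x_n, w_n); k2 = f(x_n + h/2, w_n + (h/2)·k1); k3 = f(x_n + h/2, w_n + (h/2)·k2); k4 = f(x_n + h, w_n + h·k3); w_{n+1} = w_n + (h/6)·(k1 + 2k2 + 2k3 + k4).
x=1.000000, w=2.170000:
  k1 = f(1.000000, 2.170000) = 1.605800
  k2 = f(1.110000, 2.346638) = 1.927528
  k3 = f(1.110000, 2.382028) = 1.956598
  k4 = f(1.220000, 2.600452) = 2.347688
  w ← 2.170000 + (0.22/6)·(k1 + 2k2 + 2k3 + k4) = 2.599797
w(1.22) ≈ 2.5998

2.5998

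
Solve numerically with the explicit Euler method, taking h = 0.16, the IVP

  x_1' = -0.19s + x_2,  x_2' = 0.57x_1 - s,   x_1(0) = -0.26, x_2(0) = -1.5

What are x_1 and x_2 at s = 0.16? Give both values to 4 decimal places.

-0.5000, -1.5237

Euler on (x_1,x_2): x_1_{n+1} = x_1_n + h·x_1', x_2_{n+1} = x_2_n + h·x_2'.
0.000000: (-0.260000, -1.500000); f=(-1.500000, -0.148200) → (-0.500000, -1.523712)
(x_1(0.16), x_2(0.16)) ≈ (-0.5000, -1.5237)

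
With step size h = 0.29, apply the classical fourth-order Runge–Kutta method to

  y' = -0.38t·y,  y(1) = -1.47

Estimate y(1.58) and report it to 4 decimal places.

-1.1062

RK4: k1 = f(t_n, y_n); k2 = f(t_n + h/2, y_n + (h/2)·k1); k3 = f(t_n + h/2, y_n + (h/2)·k2); k4 = f(t_n + h, y_n + h·k3); y_{n+1} = y_n + (h/6)·(k1 + 2k2 + 2k3 + k4).
t=1.000000, y=-1.470000:
  k1 = f(1.000000, -1.470000) = 0.558600
  k2 = f(1.145000, -1.389003) = 0.604355
  k3 = f(1.145000, -1.382368) = 0.601469
  k4 = f(1.290000, -1.295574) = 0.635090
  y ← -1.470000 + (0.29/6)·(k1 + 2k2 + 2k3 + k4) = -1.295742
t=1.290000, y=-1.295742:
  k1 = f(1.290000, -1.295742) = 0.635173
  k2 = f(1.435000, -1.203642) = 0.656346
  k3 = f(1.435000, -1.200572) = 0.654672
  k4 = f(1.580000, -1.105887) = 0.663975
  y ← -1.295742 + (0.29/6)·(k1 + 2k2 + 2k3 + k4) = -1.106218
y(1.58) ≈ -1.1062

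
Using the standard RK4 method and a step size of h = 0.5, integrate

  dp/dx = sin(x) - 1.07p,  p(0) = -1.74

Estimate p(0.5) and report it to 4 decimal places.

RK4: k1 = f(x_n, p_n); k2 = f(x_n + h/2, p_n + (h/2)·k1); k3 = f(x_n + h/2, p_n + (h/2)·k2); k4 = f(x_n + h, p_n + h·k3); p_{n+1} = p_n + (h/6)·(k1 + 2k2 + 2k3 + k4).
x=0.000000, p=-1.740000:
  k1 = f(0.000000, -1.740000) = 1.861800
  k2 = f(0.250000, -1.274550) = 1.611172
  k3 = f(0.250000, -1.337207) = 1.678215
  k4 = f(0.500000, -0.900892) = 1.443380
  p ← -1.740000 + (0.5/6)·(k1 + 2k2 + 2k3 + k4) = -0.916337
p(0.5) ≈ -0.9163

-0.9163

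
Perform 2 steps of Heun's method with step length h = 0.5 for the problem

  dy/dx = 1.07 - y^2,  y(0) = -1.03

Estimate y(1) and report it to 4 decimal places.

-1.0056

Heun: k1 = f(x_n, y_n); k2 = f(x_n + h, y_n + h·k1); y_{n+1} = y_n + (h/2)·(k1 + k2).
x=0.000000, y=-1.030000:
  k1 = f(0.000000, -1.030000) = 0.009100
  k2 = f(0.500000, -1.025450) = 0.018452
  y ← -1.030000 + (0.5/2)·(0.009100 + 0.018452) = -1.023112
x=0.500000, y=-1.023112:
  k1 = f(0.500000, -1.023112) = 0.023242
  k2 = f(1.000000, -1.011491) = 0.046886
  y ← -1.023112 + (0.5/2)·(0.023242 + 0.046886) = -1.005580
y(1) ≈ -1.0056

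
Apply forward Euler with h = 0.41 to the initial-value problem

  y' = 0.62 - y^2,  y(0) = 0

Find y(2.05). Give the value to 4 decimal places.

0.7644

Euler: y_{n+1} = y_n + h·f(s_n, y_n).
s=0.000000, y=0.000000: f=0.620000 → y ← 0.000000 + 0.41·0.620000 = 0.254200
s=0.410000, y=0.254200: f=0.555382 → y ← 0.254200 + 0.41·0.555382 = 0.481907
s=0.820000, y=0.481907: f=0.387766 → y ← 0.481907 + 0.41·0.387766 = 0.640891
s=1.230000, y=0.640891: f=0.209259 → y ← 0.640891 + 0.41·0.209259 = 0.726687
s=1.640000, y=0.726687: f=0.091926 → y ← 0.726687 + 0.41·0.091926 = 0.764377
y(2.05) ≈ 0.7644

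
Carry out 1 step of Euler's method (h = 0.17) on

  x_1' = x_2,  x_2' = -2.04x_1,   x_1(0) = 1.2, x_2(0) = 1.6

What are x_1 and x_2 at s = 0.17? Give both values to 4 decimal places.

1.4720, 1.1838

Euler on (x_1,x_2): x_1_{n+1} = x_1_n + h·x_1', x_2_{n+1} = x_2_n + h·x_2'.
0.000000: (1.200000, 1.600000); f=(1.600000, -2.448000) → (1.472000, 1.183840)
(x_1(0.17), x_2(0.17)) ≈ (1.4720, 1.1838)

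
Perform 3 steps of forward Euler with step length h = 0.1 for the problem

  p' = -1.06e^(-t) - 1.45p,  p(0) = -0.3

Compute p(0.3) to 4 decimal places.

Euler: p_{n+1} = p_n + h·f(t_n, p_n).
t=0.000000, p=-0.300000: f=-0.625000 → p ← -0.300000 + 0.1·(-0.625000) = -0.362500
t=0.100000, p=-0.362500: f=-0.433503 → p ← -0.362500 + 0.1·(-0.433503) = -0.405850
t=0.200000, p=-0.405850: f=-0.279372 → p ← -0.405850 + 0.1·(-0.279372) = -0.433787
p(0.3) ≈ -0.4338

-0.4338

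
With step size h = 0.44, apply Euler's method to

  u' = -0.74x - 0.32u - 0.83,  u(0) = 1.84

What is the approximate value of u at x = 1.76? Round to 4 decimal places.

-0.9592

Euler: u_{n+1} = u_n + h·f(x_n, u_n).
x=0.000000, u=1.840000: f=-1.418800 → u ← 1.840000 + 0.44·(-1.418800) = 1.215728
x=0.440000, u=1.215728: f=-1.544633 → u ← 1.215728 + 0.44·(-1.544633) = 0.536089
x=0.880000, u=0.536089: f=-1.652749 → u ← 0.536089 + 0.44·(-1.652749) = -0.191120
x=1.320000, u=-0.191120: f=-1.745642 → u ← -0.191120 + 0.44·(-1.745642) = -0.959202
u(1.76) ≈ -0.9592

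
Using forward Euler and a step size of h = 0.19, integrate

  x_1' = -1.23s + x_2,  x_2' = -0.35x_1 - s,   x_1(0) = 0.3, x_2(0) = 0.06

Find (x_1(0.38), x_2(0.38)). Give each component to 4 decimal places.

0.2746, -0.0168

Euler on (x_1,x_2): x_1_{n+1} = x_1_n + h·x_1', x_2_{n+1} = x_2_n + h·x_2'.
0.000000: (0.300000, 0.060000); f=(0.060000, -0.105000) → (0.311400, 0.040050)
0.190000: (0.311400, 0.040050); f=(-0.193650, -0.298990) → (0.274607, -0.016758)
(x_1(0.38), x_2(0.38)) ≈ (0.2746, -0.0168)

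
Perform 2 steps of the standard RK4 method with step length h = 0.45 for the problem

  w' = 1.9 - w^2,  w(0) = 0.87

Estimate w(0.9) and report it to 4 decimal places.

1.3228

RK4: k1 = f(t_n, w_n); k2 = f(t_n + h/2, w_n + (h/2)·k1); k3 = f(t_n + h/2, w_n + (h/2)·k2); k4 = f(t_n + h, w_n + h·k3); w_{n+1} = w_n + (h/6)·(k1 + 2k2 + 2k3 + k4).
t=0.000000, w=0.870000:
  k1 = f(0.000000, 0.870000) = 1.143100
  k2 = f(0.225000, 1.127198) = 0.629426
  k3 = f(0.225000, 1.011621) = 0.876623
  k4 = f(0.450000, 1.264481) = 0.301089
  w ← 0.870000 + (0.45/6)·(k1 + 2k2 + 2k3 + k4) = 1.204222
t=0.450000, w=1.204222:
  k1 = f(0.450000, 1.204222) = 0.449850
  k2 = f(0.675000, 1.305438) = 0.195832
  k3 = f(0.675000, 1.248284) = 0.341788
  k4 = f(0.900000, 1.358026) = 0.055765
  w ← 1.204222 + (0.45/6)·(k1 + 2k2 + 2k3 + k4) = 1.322786
w(0.9) ≈ 1.3228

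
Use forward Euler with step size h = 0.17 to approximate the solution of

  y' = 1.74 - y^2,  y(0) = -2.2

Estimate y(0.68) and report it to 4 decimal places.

-10.9897

Euler: y_{n+1} = y_n + h·f(x_n, y_n).
x=0.000000, y=-2.200000: f=-3.100000 → y ← -2.200000 + 0.17·(-3.100000) = -2.727000
x=0.170000, y=-2.727000: f=-5.696529 → y ← -2.727000 + 0.17·(-5.696529) = -3.695410
x=0.340000, y=-3.695410: f=-11.916055 → y ← -3.695410 + 0.17·(-11.916055) = -5.721139
x=0.510000, y=-5.721139: f=-30.991434 → y ← -5.721139 + 0.17·(-30.991434) = -10.989683
y(0.68) ≈ -10.9897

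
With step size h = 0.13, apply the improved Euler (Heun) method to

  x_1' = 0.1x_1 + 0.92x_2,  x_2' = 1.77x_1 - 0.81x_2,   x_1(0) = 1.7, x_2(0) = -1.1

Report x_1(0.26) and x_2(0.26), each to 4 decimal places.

1.5915, -0.2223

Heun on (x_1,x_2): k1 = f(x_n, state_n); k2 = f(x_n + h, state_n + h·k1); state_{n+1} = state_n + (h/2)·(k1 + k2).
0.000000: (1.700000, -1.100000)
  k1 = (-0.842000, 3.900000)
  predictor → (1.590540, -0.593000)
  k2 = (-0.386506, 3.295586)
  → (1.620147, -0.632287)
0.130000: (1.620147, -0.632287)
  k1 = (-0.419689, 3.379813)
  predictor → (1.565588, -0.192911)
  k2 = (-0.020920, 2.927348)
  → (1.591508, -0.222321)
(x_1(0.26), x_2(0.26)) ≈ (1.5915, -0.2223)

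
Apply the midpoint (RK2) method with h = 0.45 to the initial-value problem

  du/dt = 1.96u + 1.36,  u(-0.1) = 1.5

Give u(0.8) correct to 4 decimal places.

10.6205

Midpoint: k1 = f(t_n, u_n); k2 = f(t_n + h/2, u_n + (h/2)·k1); u_{n+1} = u_n + h·k2.
t=-0.100000, u=1.500000:
  k1 = f(-0.100000, 1.500000) = 4.300000
  k2 = f(0.125000, 2.467500) = 6.196300
  u ← 1.500000 + 0.45·6.196300 = 4.288335
t=0.350000, u=4.288335:
  k1 = f(0.350000, 4.288335) = 9.765137
  k2 = f(0.575000, 6.485491) = 14.071562
  u ← 4.288335 + 0.45·14.071562 = 10.620538
u(0.8) ≈ 10.6205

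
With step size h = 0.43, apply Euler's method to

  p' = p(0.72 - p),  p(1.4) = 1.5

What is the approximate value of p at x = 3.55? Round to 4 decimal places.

0.7623

Euler: p_{n+1} = p_n + h·f(x_n, p_n).
x=1.400000, p=1.500000: f=-1.170000 → p ← 1.500000 + 0.43·(-1.170000) = 0.996900
x=1.830000, p=0.996900: f=-0.276042 → p ← 0.996900 + 0.43·(-0.276042) = 0.878202
x=2.260000, p=0.878202: f=-0.138933 → p ← 0.878202 + 0.43·(-0.138933) = 0.818461
x=2.690000, p=0.818461: f=-0.080586 → p ← 0.818461 + 0.43·(-0.080586) = 0.783809
x=3.120000, p=0.783809: f=-0.050014 → p ← 0.783809 + 0.43·(-0.050014) = 0.762303
p(3.55) ≈ 0.7623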